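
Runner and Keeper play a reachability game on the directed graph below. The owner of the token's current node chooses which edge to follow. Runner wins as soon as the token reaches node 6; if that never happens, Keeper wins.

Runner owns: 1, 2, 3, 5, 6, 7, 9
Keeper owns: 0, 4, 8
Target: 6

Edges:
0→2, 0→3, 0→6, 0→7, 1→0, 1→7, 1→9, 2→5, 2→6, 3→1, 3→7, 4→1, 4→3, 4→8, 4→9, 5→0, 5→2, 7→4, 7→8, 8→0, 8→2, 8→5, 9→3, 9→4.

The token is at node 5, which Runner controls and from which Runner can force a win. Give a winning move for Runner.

A0 = {6}
A1: add {2} — 2 (Runner) has 2→6.
A2: add {5} — 5 (Runner) has 5→2.
A3 = A2; e.g. 0 (Keeper) can still go to 3. Fixed point.
From 5, successor 2 is in the attractor (rank 1); the other successor 0 is not.

2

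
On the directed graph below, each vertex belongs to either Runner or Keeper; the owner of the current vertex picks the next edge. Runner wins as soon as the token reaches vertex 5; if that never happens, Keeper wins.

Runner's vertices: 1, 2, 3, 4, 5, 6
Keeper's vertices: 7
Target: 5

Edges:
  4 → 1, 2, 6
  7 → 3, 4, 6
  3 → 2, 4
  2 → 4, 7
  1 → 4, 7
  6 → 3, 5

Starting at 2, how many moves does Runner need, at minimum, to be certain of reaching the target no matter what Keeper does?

A0 = {5}
A1: add {6} — 6 (Runner) has 6→5.
A2: add {4} — 4 (Runner) has 4→6.
A3: add {1, 2, 3} — 1 (Runner) has 1→4; 2 (Runner) has 2→4; 3 (Runner) has 3→4.
2 enters the attractor at level 3, so Runner can force the target in 3 moves from there.

3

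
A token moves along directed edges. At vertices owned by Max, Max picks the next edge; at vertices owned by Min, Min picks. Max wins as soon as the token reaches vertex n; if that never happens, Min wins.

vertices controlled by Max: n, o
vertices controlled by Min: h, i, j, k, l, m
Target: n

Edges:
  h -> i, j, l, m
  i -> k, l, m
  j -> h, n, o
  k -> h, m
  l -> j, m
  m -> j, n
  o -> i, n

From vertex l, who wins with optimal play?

Min

A0 = {n}
A1: add {o} — o (Max) has o→n.
A2 = A1; e.g. h (Min) can still go to i. Fixed point.
l never enters the attractor, so Min can avoid the target forever.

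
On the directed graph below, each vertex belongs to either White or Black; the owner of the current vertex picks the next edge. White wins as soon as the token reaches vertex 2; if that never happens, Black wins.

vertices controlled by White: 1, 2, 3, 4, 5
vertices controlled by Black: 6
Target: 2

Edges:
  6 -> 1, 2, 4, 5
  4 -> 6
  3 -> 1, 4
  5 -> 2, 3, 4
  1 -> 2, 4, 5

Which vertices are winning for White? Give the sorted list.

1, 2, 3, 5

A0 = {2}
A1: add {1, 5} — 1 (White) has 1→2; 5 (White) has 5→2.
A2: add {3} — 3 (White) has 3→1.
A3 = A2; e.g. 4 (White) has no edge into A2. Fixed point.
White's winning region = {1, 2, 3, 5}.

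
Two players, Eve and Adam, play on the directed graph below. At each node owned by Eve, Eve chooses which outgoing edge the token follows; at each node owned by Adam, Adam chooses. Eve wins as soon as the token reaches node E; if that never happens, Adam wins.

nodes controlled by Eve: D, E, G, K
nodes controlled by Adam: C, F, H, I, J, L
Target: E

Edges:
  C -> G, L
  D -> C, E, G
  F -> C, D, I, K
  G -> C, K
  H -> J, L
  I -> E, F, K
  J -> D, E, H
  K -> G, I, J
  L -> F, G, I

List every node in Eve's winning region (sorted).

A0 = {E}
A1: add {D} — D (Eve) has D→E.
A2 = A1; e.g. C (Adam) can still go to G. Fixed point.
Eve's winning region = {D, E}.

D, E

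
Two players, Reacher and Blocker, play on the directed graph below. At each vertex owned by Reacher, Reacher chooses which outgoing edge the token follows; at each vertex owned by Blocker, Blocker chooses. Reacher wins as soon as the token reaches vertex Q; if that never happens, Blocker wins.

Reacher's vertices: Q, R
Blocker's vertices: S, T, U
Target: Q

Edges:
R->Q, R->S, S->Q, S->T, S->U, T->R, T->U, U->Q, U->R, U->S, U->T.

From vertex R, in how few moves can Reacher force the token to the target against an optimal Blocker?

1

A0 = {Q}
A1: add {R} — R (Reacher) has R→Q.
A2 = A1; e.g. S (Blocker) can still go to T. Fixed point.
R enters the attractor at level 1, so Reacher can force the target in 1 move from there.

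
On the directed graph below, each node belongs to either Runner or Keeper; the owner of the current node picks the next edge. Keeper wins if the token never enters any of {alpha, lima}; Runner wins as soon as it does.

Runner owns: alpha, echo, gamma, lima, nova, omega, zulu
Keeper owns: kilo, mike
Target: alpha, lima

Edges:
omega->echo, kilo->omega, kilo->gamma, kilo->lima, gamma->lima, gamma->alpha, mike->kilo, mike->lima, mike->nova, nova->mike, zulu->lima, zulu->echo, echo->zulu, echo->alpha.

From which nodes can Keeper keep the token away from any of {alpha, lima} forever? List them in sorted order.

mike, nova

A0 = {alpha, lima}
A1: add {echo, gamma, zulu} — gamma (Runner) has gamma→lima; zulu (Runner) has zulu→lima; echo (Runner) has echo→alpha.
A2: add {omega} — omega (Runner) has omega→echo.
A3: add {kilo} — kilo (Keeper): all of {omega, gamma, lima} already in.
A4 = A3; e.g. mike (Keeper) can still go to nova. Fixed point.
Runner's attractor = {alpha, echo, gamma, kilo, lima, omega, zulu}; Keeper avoids the target exactly from the complement.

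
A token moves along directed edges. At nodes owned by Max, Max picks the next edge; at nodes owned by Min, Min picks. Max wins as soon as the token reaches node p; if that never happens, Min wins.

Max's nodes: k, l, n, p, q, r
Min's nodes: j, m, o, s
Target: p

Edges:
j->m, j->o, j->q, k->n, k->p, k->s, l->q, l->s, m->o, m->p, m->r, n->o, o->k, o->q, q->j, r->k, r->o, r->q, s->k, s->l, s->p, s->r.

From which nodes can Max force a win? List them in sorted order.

A0 = {p}
A1: add {k} — k (Max) has k→p.
A2: add {r} — r (Max) has r→k.
A3 = A2; e.g. j (Min) can still go to m. Fixed point.
Max's winning region = {k, p, r}.

k, p, r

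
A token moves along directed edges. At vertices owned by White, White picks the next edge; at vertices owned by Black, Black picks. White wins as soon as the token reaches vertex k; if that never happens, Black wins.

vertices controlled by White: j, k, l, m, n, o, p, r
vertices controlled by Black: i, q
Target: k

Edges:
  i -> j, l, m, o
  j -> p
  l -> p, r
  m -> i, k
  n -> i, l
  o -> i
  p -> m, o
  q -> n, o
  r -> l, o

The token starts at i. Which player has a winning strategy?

A0 = {k}
A1: add {m} — m (White) has m→k.
A2: add {p} — p (White) has p→m.
A3: add {j, l} — j (White) has j→p; l (White) has l→p.
A4: add {n, r} — n (White) has n→l; r (White) has r→l.
A5 = A4; e.g. i (Black) can still go to o. Fixed point.
i never enters the attractor, so Black can avoid the target forever.

Black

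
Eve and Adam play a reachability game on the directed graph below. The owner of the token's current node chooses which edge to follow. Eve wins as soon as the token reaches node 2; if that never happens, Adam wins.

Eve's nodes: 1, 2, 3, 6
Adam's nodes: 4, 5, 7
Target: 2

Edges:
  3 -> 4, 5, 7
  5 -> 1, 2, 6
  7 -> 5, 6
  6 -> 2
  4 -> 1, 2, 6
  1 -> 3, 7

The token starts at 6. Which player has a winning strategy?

Eve

A0 = {2}
A1: add {6} — 6 (Eve) has 6→2.
A2 = A1; e.g. 1 (Eve) has no edge into A1. Fixed point.
6 ∈ A1, so Eve can force the target.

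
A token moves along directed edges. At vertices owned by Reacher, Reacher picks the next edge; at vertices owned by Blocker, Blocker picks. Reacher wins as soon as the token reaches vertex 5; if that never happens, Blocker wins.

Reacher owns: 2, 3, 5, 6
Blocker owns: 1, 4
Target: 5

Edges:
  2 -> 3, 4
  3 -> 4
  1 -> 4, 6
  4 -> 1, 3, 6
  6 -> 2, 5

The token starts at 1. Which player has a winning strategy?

A0 = {5}
A1: add {6} — 6 (Reacher) has 6→5.
A2 = A1; e.g. 1 (Blocker) can still go to 4. Fixed point.
1 never enters the attractor, so Blocker can avoid the target forever.

Blocker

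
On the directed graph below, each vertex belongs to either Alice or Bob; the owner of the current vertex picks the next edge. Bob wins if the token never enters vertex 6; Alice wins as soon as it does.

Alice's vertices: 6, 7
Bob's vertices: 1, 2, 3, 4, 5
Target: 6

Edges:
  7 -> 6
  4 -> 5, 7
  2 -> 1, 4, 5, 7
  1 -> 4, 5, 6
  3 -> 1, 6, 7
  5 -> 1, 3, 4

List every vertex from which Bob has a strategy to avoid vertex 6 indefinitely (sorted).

1, 2, 3, 4, 5

A0 = {6}
A1: add {7} — 7 (Alice) has 7→6.
A2 = A1; e.g. 1 (Bob) can still go to 4. Fixed point.
Alice's attractor = {6, 7}; Bob avoids the target exactly from the complement.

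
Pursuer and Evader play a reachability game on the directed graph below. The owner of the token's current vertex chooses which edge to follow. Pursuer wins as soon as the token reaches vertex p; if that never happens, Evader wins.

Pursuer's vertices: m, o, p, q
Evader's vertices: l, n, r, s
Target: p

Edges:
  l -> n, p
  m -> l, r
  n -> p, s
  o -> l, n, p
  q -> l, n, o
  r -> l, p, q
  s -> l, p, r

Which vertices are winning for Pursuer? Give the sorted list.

o, p, q

A0 = {p}
A1: add {o} — o (Pursuer) has o→p.
A2: add {q} — q (Pursuer) has q→o.
A3 = A2; e.g. l (Evader) can still go to n. Fixed point.
Pursuer's winning region = {o, p, q}.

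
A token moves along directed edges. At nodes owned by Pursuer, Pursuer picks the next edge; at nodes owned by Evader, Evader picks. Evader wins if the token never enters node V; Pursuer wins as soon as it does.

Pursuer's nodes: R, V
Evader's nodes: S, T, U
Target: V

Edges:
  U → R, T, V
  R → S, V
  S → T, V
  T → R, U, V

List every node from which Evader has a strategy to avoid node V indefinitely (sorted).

A0 = {V}
A1: add {R} — R (Pursuer) has R→V.
A2 = A1; e.g. S (Evader) can still go to T. Fixed point.
Pursuer's attractor = {R, V}; Evader avoids the target exactly from the complement.

S, T, U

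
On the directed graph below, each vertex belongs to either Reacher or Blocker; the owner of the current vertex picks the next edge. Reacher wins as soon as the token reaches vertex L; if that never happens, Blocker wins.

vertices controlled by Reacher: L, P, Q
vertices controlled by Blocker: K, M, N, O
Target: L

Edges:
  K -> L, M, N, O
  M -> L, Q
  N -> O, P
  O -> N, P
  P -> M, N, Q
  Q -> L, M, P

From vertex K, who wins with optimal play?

Blocker

A0 = {L}
A1: add {Q} — Q (Reacher) has Q→L.
A2: add {M, P} — M (Blocker): all of {L, Q} already in; P (Reacher) has P→Q.
A3 = A2; e.g. K (Blocker) can still go to N. Fixed point.
K never enters the attractor, so Blocker can avoid the target forever.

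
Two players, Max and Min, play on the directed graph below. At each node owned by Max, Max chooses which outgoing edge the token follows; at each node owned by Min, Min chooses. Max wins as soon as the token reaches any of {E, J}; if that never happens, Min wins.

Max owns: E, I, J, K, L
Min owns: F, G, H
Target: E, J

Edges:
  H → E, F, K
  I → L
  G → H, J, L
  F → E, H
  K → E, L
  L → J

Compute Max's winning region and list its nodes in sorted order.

A0 = {E, J}
A1: add {K, L} — K (Max) has K→E; L (Max) has L→J.
A2: add {I} — I (Max) has I→L.
A3 = A2; e.g. F (Min) can still go to H. Fixed point.
Max's winning region = {E, I, J, K, L}.

E, I, J, K, L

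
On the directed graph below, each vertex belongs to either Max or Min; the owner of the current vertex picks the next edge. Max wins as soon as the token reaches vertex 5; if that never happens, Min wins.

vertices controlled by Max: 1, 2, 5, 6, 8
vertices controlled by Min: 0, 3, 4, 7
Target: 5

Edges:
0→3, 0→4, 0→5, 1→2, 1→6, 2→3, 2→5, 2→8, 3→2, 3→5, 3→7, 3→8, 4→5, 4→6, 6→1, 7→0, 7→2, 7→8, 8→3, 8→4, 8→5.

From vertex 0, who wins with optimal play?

Min

A0 = {5}
A1: add {2, 8} — 2 (Max) has 2→5; 8 (Max) has 8→5.
A2: add {1} — 1 (Max) has 1→2.
A3: add {6} — 6 (Max) has 6→1.
A4: add {4} — 4 (Min): all of {5, 6} already in.
A5 = A4; e.g. 0 (Min) can still go to 3. Fixed point.
0 never enters the attractor, so Min can avoid the target forever.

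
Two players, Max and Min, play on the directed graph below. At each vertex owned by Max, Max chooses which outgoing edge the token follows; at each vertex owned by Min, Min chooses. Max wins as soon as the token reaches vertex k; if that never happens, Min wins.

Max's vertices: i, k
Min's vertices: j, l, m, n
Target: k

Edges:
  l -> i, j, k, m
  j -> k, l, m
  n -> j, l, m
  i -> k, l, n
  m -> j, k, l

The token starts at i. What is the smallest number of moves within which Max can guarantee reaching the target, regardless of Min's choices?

1

A0 = {k}
A1: add {i} — i (Max) has i→k.
A2 = A1; e.g. j (Min) can still go to l. Fixed point.
i enters the attractor at level 1, so Max can force the target in 1 move from there.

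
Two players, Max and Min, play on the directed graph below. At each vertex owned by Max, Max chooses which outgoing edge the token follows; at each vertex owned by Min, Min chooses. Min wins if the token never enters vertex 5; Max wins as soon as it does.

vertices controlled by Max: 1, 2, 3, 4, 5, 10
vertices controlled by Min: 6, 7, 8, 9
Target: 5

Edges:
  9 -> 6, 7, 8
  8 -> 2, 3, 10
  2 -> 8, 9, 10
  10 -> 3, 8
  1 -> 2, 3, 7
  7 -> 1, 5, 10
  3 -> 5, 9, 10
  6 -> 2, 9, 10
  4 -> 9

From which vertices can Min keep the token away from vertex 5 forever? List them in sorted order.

4, 6, 9

A0 = {5}
A1: add {3} — 3 (Max) has 3→5.
A2: add {1, 10} — 1 (Max) has 1→3; 10 (Max) has 10→3.
A3: add {2, 7} — 2 (Max) has 2→10; 7 (Min): all of {1, 5, 10} already in.
A4: add {8} — 8 (Min): all of {2, 3, 10} already in.
A5 = A4; e.g. 4 (Max) has no edge into A4. Fixed point.
Max's attractor = {1, 2, 3, 5, 7, 8, 10}; Min avoids the target exactly from the complement.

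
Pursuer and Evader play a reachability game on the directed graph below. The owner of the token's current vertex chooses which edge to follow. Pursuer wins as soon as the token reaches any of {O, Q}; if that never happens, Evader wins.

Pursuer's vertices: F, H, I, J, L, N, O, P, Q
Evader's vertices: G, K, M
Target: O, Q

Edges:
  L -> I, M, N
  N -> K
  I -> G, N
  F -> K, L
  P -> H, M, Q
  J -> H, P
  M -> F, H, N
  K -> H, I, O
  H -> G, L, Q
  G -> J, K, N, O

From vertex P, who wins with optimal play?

Pursuer

A0 = {O, Q}
A1: add {H, P} — H (Pursuer) has H→Q; P (Pursuer) has P→Q.
P ∈ A1, so Pursuer can force the target.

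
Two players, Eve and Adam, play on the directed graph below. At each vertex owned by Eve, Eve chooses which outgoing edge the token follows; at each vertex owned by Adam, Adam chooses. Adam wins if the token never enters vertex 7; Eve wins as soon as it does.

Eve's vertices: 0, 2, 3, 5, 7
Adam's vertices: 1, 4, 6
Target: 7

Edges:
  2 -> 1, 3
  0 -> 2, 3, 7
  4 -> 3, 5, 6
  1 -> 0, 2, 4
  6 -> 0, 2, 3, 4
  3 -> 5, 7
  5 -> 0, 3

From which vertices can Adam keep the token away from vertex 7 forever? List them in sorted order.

1, 4, 6

A0 = {7}
A1: add {0, 3} — 0 (Eve) has 0→7; 3 (Eve) has 3→7.
A2: add {2, 5} — 2 (Eve) has 2→3; 5 (Eve) has 5→0.
A3 = A2; e.g. 1 (Adam) can still go to 4. Fixed point.
Eve's attractor = {0, 2, 3, 5, 7}; Adam avoids the target exactly from the complement.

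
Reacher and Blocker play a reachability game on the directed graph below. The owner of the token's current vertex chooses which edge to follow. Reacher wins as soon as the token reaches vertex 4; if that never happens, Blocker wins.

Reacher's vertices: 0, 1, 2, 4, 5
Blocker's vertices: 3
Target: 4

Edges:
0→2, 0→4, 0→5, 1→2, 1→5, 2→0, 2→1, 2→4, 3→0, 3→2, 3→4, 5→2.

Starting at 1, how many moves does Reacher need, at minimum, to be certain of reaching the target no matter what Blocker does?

2

A0 = {4}
A1: add {0, 2} — 0 (Reacher) has 0→4; 2 (Reacher) has 2→4.
A2: add {1, 3, 5} — 1 (Reacher) has 1→2; 3 (Blocker): all of {0, 2, 4} already in; 5 (Reacher) has 5→2.
A2 = all vertices. Fixed point.
1 enters the attractor at level 2, so Reacher can force the target in 2 moves from there.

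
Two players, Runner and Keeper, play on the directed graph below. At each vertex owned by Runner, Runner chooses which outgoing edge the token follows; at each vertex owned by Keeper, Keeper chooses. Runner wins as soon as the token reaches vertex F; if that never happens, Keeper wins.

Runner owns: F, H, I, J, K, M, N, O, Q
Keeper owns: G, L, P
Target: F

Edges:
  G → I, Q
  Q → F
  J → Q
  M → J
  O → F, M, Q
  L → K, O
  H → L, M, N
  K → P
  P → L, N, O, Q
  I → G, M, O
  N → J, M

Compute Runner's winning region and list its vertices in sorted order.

A0 = {F}
A1: add {O, Q} — O (Runner) has O→F; Q (Runner) has Q→F.
A2: add {I, J} — I (Runner) has I→O; J (Runner) has J→Q.
A3: add {G, M, N} — G (Keeper): all of {I, Q} already in; M (Runner) has M→J; N (Runner) has N→J.
A4: add {H} — H (Runner) has H→M.
A5 = A4; e.g. K (Runner) has no edge into A4. Fixed point.
Runner's winning region = {F, G, H, I, J, M, N, O, Q}.

F, G, H, I, J, M, N, O, Q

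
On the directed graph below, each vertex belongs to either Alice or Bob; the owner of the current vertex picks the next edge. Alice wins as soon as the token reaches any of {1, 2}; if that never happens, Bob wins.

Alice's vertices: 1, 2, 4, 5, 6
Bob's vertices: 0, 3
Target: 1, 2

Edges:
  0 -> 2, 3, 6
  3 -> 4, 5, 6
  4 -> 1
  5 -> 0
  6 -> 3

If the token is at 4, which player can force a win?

Alice

A0 = {1, 2}
A1: add {4} — 4 (Alice) has 4→1.
A2 = A1; e.g. 0 (Bob) can still go to 3. Fixed point.
4 ∈ A1, so Alice can force the target.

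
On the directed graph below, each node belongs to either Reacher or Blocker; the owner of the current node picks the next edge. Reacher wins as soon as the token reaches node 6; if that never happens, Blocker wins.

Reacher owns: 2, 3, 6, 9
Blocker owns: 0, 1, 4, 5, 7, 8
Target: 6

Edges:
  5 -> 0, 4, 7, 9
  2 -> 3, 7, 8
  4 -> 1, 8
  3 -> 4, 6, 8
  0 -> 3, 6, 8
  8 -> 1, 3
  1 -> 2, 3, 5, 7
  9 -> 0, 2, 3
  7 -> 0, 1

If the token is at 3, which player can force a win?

Reacher

A0 = {6}
A1: add {3} — 3 (Reacher) has 3→6.
3 ∈ A1, so Reacher can force the target.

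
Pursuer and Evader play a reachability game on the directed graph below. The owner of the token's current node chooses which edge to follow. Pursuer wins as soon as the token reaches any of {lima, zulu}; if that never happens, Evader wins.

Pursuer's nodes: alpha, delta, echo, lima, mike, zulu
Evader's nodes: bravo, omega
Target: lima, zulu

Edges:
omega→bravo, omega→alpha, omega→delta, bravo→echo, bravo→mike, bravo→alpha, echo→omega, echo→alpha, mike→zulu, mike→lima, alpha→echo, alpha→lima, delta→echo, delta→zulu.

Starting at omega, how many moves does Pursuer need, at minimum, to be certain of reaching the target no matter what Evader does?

4

A0 = {lima, zulu}
A1: add {alpha, delta, mike} — mike (Pursuer) has mike→zulu; alpha (Pursuer) has alpha→lima; delta (Pursuer) has delta→zulu.
A2: add {echo} — echo (Pursuer) has echo→alpha.
A3: add {bravo} — bravo (Evader): all of {echo, mike, alpha} already in.
A4: add {omega} — omega (Evader): all of {bravo, alpha, delta} already in.
A4 = all vertices. Fixed point.
omega enters the attractor at level 4, so Pursuer can force the target in 4 moves from there.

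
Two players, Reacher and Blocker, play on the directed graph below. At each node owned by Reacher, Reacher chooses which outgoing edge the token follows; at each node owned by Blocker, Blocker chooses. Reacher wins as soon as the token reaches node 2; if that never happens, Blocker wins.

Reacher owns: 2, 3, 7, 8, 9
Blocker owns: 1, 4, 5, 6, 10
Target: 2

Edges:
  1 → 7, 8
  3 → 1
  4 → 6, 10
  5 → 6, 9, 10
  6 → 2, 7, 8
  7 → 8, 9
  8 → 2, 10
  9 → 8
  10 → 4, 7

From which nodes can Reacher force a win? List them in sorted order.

A0 = {2}
A1: add {8} — 8 (Reacher) has 8→2.
A2: add {7, 9} — 7 (Reacher) has 7→8; 9 (Reacher) has 9→8.
A3: add {1, 6} — 1 (Blocker): all of {7, 8} already in; 6 (Blocker): all of {2, 7, 8} already in.
A4: add {3} — 3 (Reacher) has 3→1.
A5 = A4; e.g. 4 (Blocker) can still go to 10. Fixed point.
Reacher's winning region = {1, 2, 3, 6, 7, 8, 9}.

1, 2, 3, 6, 7, 8, 9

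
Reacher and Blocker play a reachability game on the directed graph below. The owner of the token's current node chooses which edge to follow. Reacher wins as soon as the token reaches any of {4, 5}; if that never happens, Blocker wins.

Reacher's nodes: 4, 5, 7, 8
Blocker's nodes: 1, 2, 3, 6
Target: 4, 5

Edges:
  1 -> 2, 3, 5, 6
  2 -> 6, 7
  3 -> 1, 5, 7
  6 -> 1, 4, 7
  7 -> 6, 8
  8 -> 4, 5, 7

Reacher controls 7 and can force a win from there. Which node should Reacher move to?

A0 = {4, 5}
A1: add {8} — 8 (Reacher) has 8→4.
A2: add {7} — 7 (Reacher) has 7→8.
A3 = A2; e.g. 1 (Blocker) can still go to 2. Fixed point.
From 7, successor 8 is in the attractor (rank 1); the other successor 6 is not.

8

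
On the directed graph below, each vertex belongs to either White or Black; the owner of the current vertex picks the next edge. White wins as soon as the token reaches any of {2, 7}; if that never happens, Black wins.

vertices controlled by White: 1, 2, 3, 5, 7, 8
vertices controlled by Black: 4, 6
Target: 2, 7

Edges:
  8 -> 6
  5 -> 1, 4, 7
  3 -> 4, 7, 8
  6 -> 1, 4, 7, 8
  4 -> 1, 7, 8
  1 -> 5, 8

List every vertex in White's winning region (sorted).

1, 2, 3, 5, 7

A0 = {2, 7}
A1: add {3, 5} — 3 (White) has 3→7; 5 (White) has 5→7.
A2: add {1} — 1 (White) has 1→5.
A3 = A2; e.g. 4 (Black) can still go to 8. Fixed point.
White's winning region = {1, 2, 3, 5, 7}.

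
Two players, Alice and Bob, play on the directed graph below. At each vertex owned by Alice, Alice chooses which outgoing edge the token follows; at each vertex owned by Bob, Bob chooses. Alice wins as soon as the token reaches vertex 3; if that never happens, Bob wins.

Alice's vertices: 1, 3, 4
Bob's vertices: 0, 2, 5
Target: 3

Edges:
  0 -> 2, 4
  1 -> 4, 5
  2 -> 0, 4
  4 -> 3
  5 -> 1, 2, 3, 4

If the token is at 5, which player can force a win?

Bob

A0 = {3}
A1: add {4} — 4 (Alice) has 4→3.
A2: add {1} — 1 (Alice) has 1→4.
A3 = A2; e.g. 0 (Bob) can still go to 2. Fixed point.
5 never enters the attractor, so Bob can avoid the target forever.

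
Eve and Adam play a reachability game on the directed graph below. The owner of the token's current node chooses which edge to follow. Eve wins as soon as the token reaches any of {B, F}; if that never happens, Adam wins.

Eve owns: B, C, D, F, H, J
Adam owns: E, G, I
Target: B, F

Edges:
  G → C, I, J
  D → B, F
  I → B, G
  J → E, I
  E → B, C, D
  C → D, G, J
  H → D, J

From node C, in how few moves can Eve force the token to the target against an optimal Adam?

A0 = {B, F}
A1: add {D} — D (Eve) has D→B.
A2: add {C, H} — C (Eve) has C→D; H (Eve) has H→D.
C enters the attractor at level 2, so Eve can force the target in 2 moves from there.

2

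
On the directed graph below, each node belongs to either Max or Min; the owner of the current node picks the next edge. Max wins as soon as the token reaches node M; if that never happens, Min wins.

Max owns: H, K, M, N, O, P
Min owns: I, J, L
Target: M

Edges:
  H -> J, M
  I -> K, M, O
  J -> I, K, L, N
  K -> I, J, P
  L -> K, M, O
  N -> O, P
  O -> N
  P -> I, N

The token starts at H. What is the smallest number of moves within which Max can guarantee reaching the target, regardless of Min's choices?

1

A0 = {M}
A1: add {H} — H (Max) has H→M.
A2 = A1; e.g. I (Min) can still go to K. Fixed point.
H enters the attractor at level 1, so Max can force the target in 1 move from there.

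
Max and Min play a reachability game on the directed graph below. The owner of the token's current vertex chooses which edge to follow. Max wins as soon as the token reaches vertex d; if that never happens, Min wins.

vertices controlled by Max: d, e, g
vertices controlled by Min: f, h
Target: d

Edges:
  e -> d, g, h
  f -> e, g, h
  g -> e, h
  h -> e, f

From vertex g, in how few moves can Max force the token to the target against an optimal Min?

A0 = {d}
A1: add {e} — e (Max) has e→d.
A2: add {g} — g (Max) has g→e.
A3 = A2; e.g. f (Min) can still go to h. Fixed point.
g enters the attractor at level 2, so Max can force the target in 2 moves from there.

2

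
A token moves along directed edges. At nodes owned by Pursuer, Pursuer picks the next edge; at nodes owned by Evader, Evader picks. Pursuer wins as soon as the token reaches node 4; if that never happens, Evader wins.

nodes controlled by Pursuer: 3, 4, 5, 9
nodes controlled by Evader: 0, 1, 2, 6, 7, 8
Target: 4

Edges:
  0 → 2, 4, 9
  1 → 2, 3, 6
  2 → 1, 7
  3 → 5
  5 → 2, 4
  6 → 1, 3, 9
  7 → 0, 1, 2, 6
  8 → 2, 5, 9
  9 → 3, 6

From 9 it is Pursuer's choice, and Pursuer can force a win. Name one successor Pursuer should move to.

A0 = {4}
A1: add {5} — 5 (Pursuer) has 5→4.
A2: add {3} — 3 (Pursuer) has 3→5.
A3: add {9} — 9 (Pursuer) has 9→3.
A4 = A3; e.g. 0 (Evader) can still go to 2. Fixed point.
From 9, successor 3 is in the attractor (rank 2); the other successor 6 is not.

3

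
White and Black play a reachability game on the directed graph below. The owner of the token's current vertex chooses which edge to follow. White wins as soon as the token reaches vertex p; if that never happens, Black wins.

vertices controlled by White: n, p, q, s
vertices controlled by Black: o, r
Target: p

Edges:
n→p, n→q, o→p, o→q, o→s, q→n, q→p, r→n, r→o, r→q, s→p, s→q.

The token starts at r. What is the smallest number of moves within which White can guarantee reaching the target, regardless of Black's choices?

A0 = {p}
A1: add {n, q, s} — n (White) has n→p; q (White) has q→p; s (White) has s→p.
A2: add {o} — o (Black): all of {p, q, s} already in.
A3: add {r} — r (Black): all of {n, o, q} already in.
A3 = all vertices. Fixed point.
r enters the attractor at level 3, so White can force the target in 3 moves from there.

3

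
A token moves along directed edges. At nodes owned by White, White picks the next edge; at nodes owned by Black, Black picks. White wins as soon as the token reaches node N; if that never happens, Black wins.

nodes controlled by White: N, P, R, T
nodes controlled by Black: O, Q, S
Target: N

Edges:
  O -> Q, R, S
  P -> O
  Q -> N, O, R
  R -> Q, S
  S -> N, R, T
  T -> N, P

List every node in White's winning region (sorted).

N, T

A0 = {N}
A1: add {T} — T (White) has T→N.
A2 = A1; e.g. O (Black) can still go to Q. Fixed point.
White's winning region = {N, T}.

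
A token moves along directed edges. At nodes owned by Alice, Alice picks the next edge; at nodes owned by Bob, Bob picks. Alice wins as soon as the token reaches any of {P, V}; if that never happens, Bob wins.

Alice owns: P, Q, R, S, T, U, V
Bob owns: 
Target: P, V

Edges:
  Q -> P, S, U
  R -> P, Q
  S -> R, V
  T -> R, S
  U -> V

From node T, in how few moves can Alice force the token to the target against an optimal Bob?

2

A0 = {P, V}
A1: add {Q, R, S, U} — Q (Alice) has Q→P; R (Alice) has R→P; S (Alice) has S→V; U (Alice) has U→V.
A2: add {T} — T (Alice) has T→R.
A2 = all vertices. Fixed point.
T enters the attractor at level 2, so Alice can force the target in 2 moves from there.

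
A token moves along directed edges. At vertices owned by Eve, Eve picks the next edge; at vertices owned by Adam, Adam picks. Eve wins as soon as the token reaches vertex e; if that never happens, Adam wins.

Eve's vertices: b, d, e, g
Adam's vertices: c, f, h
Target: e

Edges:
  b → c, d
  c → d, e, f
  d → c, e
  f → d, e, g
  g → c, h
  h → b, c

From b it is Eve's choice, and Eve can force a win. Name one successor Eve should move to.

A0 = {e}
A1: add {d} — d (Eve) has d→e.
A2: add {b} — b (Eve) has b→d.
A3 = A2; e.g. c (Adam) can still go to f. Fixed point.
From b, successor d is in the attractor (rank 1); the other successor c is not.

d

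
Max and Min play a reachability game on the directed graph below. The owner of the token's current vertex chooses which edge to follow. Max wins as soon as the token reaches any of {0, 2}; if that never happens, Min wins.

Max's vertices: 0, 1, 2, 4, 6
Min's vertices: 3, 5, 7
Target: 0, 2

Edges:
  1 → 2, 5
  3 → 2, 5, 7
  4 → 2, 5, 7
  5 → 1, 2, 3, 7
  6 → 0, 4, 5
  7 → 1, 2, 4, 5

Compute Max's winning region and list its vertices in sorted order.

A0 = {0, 2}
A1: add {1, 4, 6} — 1 (Max) has 1→2; 4 (Max) has 4→2; 6 (Max) has 6→0.
A2 = A1; e.g. 3 (Min) can still go to 5. Fixed point.
Max's winning region = {0, 1, 2, 4, 6}.

0, 1, 2, 4, 6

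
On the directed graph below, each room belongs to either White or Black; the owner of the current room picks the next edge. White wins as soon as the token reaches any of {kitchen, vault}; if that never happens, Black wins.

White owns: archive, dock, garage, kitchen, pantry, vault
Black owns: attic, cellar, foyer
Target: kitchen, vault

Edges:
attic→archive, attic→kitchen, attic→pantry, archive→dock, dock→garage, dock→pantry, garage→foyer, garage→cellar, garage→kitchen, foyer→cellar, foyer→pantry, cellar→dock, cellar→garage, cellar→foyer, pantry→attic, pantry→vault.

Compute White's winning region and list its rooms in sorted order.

A0 = {kitchen, vault}
A1: add {garage, pantry} — garage (White) has garage→kitchen; pantry (White) has pantry→vault.
A2: add {dock} — dock (White) has dock→garage.
A3: add {archive} — archive (White) has archive→dock.
A4: add {attic} — attic (Black): all of {archive, kitchen, pantry} already in.
A5 = A4; e.g. foyer (Black) can still go to cellar. Fixed point.
White's winning region = {archive, attic, dock, garage, kitchen, pantry, vault}.

archive, attic, dock, garage, kitchen, pantry, vault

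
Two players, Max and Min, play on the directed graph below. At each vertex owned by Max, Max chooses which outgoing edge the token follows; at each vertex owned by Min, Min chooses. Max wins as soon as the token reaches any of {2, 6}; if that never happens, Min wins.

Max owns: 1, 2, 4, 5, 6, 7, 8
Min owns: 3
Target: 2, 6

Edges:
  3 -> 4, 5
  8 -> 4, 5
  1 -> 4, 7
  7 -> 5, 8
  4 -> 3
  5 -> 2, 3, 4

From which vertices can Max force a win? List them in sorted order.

A0 = {2, 6}
A1: add {5} — 5 (Max) has 5→2.
A2: add {7, 8} — 7 (Max) has 7→5; 8 (Max) has 8→5.
A3: add {1} — 1 (Max) has 1→7.
A4 = A3; e.g. 3 (Min) can still go to 4. Fixed point.
Max's winning region = {1, 2, 5, 6, 7, 8}.

1, 2, 5, 6, 7, 8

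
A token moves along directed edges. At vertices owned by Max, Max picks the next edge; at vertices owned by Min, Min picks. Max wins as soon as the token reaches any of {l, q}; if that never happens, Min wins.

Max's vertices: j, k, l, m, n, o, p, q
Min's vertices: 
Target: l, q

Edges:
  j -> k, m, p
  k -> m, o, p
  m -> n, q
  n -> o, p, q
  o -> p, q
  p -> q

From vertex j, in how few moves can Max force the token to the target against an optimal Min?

A0 = {l, q}
A1: add {m, n, o, p} — m (Max) has m→q; n (Max) has n→q; o (Max) has o→q; p (Max) has p→q.
A2: add {j, k} — j (Max) has j→m; k (Max) has k→m.
A2 = all vertices. Fixed point.
j enters the attractor at level 2, so Max can force the target in 2 moves from there.

2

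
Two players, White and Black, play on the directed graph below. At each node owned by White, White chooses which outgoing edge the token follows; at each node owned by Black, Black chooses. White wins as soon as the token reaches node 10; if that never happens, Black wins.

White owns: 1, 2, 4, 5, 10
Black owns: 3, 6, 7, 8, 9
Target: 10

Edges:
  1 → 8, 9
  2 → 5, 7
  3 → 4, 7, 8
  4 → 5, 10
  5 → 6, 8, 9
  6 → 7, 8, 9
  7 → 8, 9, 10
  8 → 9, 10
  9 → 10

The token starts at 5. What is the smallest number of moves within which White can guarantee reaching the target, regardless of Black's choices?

2

A0 = {10}
A1: add {4, 9} — 4 (White) has 4→10; 9 (Black): all of {10} already in.
A2: add {1, 5, 8} — 1 (White) has 1→9; 5 (White) has 5→9; 8 (Black): all of {9, 10} already in.
5 enters the attractor at level 2, so White can force the target in 2 moves from there.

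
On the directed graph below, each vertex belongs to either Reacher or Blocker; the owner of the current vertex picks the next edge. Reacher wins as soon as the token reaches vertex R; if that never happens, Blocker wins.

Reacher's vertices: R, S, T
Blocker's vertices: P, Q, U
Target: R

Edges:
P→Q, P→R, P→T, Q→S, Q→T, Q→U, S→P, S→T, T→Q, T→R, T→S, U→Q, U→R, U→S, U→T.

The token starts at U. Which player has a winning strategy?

Blocker

A0 = {R}
A1: add {T} — T (Reacher) has T→R.
A2: add {S} — S (Reacher) has S→T.
A3 = A2; e.g. P (Blocker) can still go to Q. Fixed point.
U never enters the attractor, so Blocker can avoid the target forever.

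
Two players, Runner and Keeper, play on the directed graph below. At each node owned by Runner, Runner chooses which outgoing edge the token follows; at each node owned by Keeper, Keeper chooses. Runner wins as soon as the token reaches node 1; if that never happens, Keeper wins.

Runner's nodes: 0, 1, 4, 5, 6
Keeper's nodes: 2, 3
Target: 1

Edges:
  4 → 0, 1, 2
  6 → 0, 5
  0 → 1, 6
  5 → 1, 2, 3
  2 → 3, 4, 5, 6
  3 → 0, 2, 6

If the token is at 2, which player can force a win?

Keeper

A0 = {1}
A1: add {0, 4, 5} — 0 (Runner) has 0→1; 4 (Runner) has 4→1; 5 (Runner) has 5→1.
A2: add {6} — 6 (Runner) has 6→0.
A3 = A2; e.g. 2 (Keeper) can still go to 3. Fixed point.
2 never enters the attractor, so Keeper can avoid the target forever.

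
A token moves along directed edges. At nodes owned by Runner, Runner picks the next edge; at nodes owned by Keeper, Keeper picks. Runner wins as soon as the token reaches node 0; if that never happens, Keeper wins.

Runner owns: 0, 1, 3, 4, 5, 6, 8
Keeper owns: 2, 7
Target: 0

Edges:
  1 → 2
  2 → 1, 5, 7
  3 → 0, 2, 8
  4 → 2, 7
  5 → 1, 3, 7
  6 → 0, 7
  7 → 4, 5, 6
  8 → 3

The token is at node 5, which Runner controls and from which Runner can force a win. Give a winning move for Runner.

3

A0 = {0}
A1: add {3, 6} — 3 (Runner) has 3→0; 6 (Runner) has 6→0.
A2: add {5, 8} — 5 (Runner) has 5→3; 8 (Runner) has 8→3.
A3 = A2; e.g. 1 (Runner) has no edge into A2. Fixed point.
From 5, successor 3 is in the attractor (rank 1); the other successors 1, 7 are not.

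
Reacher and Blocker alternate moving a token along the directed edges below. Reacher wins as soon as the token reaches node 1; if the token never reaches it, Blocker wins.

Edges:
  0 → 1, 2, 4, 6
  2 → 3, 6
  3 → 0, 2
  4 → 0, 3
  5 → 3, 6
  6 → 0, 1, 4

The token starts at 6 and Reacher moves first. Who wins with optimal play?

Reacher

Track states (vertex, player-to-move).
A0 = {(1,Reacher), (1,Blocker)}
A1: add {(0,Reacher), (6,Reacher)}.
(6,Reacher) ∈ A1 ⇒ Reacher forces the target.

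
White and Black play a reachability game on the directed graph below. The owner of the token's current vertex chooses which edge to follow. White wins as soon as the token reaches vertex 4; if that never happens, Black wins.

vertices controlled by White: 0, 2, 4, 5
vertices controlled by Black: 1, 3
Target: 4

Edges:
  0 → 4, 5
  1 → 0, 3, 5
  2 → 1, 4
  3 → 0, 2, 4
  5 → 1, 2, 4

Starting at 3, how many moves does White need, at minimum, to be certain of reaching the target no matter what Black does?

A0 = {4}
A1: add {0, 2, 5} — 0 (White) has 0→4; 2 (White) has 2→4; 5 (White) has 5→4.
A2: add {3} — 3 (Black): all of {0, 2, 4} already in.
3 enters the attractor at level 2, so White can force the target in 2 moves from there.

2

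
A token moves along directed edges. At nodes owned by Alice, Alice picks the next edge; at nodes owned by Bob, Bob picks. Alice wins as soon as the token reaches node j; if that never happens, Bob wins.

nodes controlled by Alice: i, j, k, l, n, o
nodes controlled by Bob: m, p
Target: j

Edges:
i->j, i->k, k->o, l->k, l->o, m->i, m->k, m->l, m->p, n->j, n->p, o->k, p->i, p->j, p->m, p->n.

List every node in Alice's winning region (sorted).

A0 = {j}
A1: add {i, n} — i (Alice) has i→j; n (Alice) has n→j.
A2 = A1; e.g. k (Alice) has no edge into A1. Fixed point.
Alice's winning region = {i, j, n}.

i, j, n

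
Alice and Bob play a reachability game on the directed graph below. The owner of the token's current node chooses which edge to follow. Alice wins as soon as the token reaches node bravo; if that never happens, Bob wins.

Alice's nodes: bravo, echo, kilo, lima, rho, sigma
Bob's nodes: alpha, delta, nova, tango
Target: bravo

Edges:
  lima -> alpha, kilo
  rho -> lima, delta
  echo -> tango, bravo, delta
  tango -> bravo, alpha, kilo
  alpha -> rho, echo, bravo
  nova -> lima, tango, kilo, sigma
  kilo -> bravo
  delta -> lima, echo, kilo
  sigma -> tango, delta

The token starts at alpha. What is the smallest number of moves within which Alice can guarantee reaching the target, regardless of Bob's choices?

A0 = {bravo}
A1: add {echo, kilo} — echo (Alice) has echo→bravo; kilo (Alice) has kilo→bravo.
A2: add {lima} — lima (Alice) has lima→kilo.
A3: add {delta, rho} — rho (Alice) has rho→lima; delta (Bob): all of {lima, echo, kilo} already in.
A4: add {alpha, sigma} — alpha (Bob): all of {rho, echo, bravo} already in; sigma (Alice) has sigma→delta.
alpha enters the attractor at level 4, so Alice can force the target in 4 moves from there.

4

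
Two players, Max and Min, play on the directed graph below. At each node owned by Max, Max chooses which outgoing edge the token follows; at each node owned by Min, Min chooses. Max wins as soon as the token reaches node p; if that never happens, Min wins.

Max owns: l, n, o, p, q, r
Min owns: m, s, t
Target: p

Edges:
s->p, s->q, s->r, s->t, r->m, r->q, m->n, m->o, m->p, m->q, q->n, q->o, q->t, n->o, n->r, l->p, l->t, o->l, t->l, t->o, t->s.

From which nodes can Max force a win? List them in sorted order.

A0 = {p}
A1: add {l} — l (Max) has l→p.
A2: add {o} — o (Max) has o→l.
A3: add {n, q} — n (Max) has n→o; q (Max) has q→o.
A4: add {m, r} — m (Min): all of {n, o, p, q} already in; r (Max) has r→q.
A5 = A4; e.g. s (Min) can still go to t. Fixed point.
Max's winning region = {l, m, n, o, p, q, r}.

l, m, n, o, p, q, r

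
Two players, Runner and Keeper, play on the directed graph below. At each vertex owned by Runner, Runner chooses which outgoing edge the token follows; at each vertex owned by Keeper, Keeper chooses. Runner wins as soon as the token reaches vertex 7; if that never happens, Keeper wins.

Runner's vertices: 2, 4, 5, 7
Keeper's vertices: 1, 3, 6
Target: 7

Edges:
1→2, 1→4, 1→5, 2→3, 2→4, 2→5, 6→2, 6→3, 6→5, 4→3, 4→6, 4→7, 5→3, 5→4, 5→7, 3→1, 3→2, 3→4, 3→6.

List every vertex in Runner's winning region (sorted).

1, 2, 4, 5, 7

A0 = {7}
A1: add {4, 5} — 4 (Runner) has 4→7; 5 (Runner) has 5→7.
A2: add {2} — 2 (Runner) has 2→4.
A3: add {1} — 1 (Keeper): all of {2, 4, 5} already in.
A4 = A3; e.g. 3 (Keeper) can still go to 6. Fixed point.
Runner's winning region = {1, 2, 4, 5, 7}.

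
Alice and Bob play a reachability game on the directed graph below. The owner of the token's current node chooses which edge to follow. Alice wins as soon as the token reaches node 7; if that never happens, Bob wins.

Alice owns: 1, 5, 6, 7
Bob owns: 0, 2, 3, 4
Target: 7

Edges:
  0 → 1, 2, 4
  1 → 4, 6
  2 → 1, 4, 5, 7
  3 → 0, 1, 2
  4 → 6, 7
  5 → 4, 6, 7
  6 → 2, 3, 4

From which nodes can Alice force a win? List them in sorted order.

5, 7

A0 = {7}
A1: add {5} — 5 (Alice) has 5→7.
A2 = A1; e.g. 0 (Bob) can still go to 1. Fixed point.
Alice's winning region = {5, 7}.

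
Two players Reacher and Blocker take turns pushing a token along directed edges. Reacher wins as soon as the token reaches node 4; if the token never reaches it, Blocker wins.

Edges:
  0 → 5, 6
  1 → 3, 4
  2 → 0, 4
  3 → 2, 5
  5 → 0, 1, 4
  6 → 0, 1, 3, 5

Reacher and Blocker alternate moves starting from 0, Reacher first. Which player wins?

Blocker

Track states (vertex, player-to-move).
A0 = {(4,Reacher), (4,Blocker)}
A1: add {(1,Reacher), (2,Reacher), (5,Reacher)}.
A2: add {(3,Blocker)}.
A3: add {(6,Reacher)}.
A4: add {(0,Blocker)}.
A5 = A4; e.g. (0,Reacher) stays out. (0,Reacher) never enters ⇒ Blocker avoids the target.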